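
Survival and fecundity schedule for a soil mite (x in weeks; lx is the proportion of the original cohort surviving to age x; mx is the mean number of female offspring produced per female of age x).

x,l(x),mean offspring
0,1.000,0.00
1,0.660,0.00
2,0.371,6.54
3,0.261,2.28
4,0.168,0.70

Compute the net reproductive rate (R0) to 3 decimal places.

lx·mx by age: 0, 0, 2.42634, 0.59508, 0.1176
R0 = Σ lx·mx = 3.13902 → 3.139

3.139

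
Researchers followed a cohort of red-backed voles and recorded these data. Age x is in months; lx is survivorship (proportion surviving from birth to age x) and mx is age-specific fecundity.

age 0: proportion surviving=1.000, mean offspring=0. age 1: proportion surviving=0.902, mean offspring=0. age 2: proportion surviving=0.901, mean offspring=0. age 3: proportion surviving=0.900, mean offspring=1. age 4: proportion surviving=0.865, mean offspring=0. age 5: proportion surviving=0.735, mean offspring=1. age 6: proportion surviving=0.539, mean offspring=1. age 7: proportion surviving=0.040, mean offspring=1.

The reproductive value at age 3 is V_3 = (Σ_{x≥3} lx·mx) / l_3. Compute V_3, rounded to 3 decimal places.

lx·mx for x ≥ 3: 0.9, 0, 0.735, 0.539, 0.04 → sum = 2.214
V_3 = 2.214 / l_3 = 2.214 / 0.9 = 2.46 → 2.460

2.460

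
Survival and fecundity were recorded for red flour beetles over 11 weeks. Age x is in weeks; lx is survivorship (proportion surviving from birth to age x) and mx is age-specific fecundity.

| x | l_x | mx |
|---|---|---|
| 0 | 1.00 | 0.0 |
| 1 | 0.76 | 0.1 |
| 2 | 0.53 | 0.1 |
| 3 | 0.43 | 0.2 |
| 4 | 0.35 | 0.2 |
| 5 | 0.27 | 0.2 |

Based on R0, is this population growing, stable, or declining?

declining

R0 = Σ lx·mx = 0 + 0.076 + 0.053 + 0.086 + 0.07 + 0.054 = 0.339
R0 < 1, so the population is declining.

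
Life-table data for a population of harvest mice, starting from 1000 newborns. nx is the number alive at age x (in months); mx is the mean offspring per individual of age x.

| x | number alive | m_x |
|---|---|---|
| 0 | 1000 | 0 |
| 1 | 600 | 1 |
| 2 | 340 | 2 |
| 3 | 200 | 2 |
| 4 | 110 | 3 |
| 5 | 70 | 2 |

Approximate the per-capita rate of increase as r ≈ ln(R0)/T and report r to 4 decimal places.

lx = nx/n0 = nx/1000: 1, 0.6, 0.34, 0.2, 0.11, 0.07
R0 = Σ lx·mx = 0 + 0.6 + 0.68 + 0.4 + 0.33 + 0.14 = 2.15
Σ x·lx·mx = 5.18; T = 5.18/2.15 = 2.4093…
r ≈ ln(R0)/T = ln(2.15)/2.4093… = 0.317713… → 0.3177

0.3177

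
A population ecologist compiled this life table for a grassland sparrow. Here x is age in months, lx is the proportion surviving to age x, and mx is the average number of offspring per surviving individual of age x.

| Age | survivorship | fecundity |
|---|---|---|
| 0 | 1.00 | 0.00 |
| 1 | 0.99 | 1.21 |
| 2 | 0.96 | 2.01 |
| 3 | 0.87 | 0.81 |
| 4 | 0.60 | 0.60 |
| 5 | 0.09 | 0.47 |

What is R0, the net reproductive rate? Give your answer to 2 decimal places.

lx·mx by age: 0, 1.1979, 1.9296, 0.7047, 0.36, 0.0423
R0 = Σ lx·mx = 4.2345 → 4.23

4.23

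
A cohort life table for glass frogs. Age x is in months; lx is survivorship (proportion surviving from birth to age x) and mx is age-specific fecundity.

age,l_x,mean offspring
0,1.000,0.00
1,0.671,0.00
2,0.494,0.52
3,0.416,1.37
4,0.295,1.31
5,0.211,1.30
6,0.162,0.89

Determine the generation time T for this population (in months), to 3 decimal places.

lx·mx: 0, 0, 0.25688, 0.56992, 0.38645, 0.2743, 0.14418 → R0 = 1.63173
x·lx·mx: 0, 0, 0.51376, 1.70976, 1.5458, 1.3715, 0.86508 → Σ = 6.0059
T = 6.0059 / 1.63173 = 3.680695… → 3.681

3.681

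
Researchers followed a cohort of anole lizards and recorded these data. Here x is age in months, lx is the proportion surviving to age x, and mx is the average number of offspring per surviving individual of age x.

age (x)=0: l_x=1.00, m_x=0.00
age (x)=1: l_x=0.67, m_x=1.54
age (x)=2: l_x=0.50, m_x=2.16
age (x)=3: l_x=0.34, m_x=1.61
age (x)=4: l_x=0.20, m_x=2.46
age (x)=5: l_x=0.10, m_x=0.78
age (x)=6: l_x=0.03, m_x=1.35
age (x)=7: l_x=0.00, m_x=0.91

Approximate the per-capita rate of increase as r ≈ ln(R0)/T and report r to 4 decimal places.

0.5210

R0 = Σ lx·mx = 0 + 1.0318 + 1.08 + 0.5474 + 0.492 + 0.078 + 0.0405 + 0 = 3.2697
Σ x·lx·mx = 7.435; T = 7.435/3.2697 = 2.27391…
r ≈ ln(R0)/T = ln(3.2697)/2.27391… = 0.520996… → 0.5210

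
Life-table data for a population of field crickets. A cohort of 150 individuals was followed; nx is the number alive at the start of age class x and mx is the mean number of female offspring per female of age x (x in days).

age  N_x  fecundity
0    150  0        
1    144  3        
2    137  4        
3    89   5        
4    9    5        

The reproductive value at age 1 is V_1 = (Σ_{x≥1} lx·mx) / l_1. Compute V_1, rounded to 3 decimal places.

10.208

lx = nx/n0 = nx/150: 1, 0.96, 0.91333…, 0.59333…, 0.06
lx·mx for x ≥ 1: 2.88, 3.653333…, 2.966667…, 0.3 → sum = 9.8…
V_1 = 9.8… / l_1 = 9.8… / 0.96 = 10.208333… → 10.208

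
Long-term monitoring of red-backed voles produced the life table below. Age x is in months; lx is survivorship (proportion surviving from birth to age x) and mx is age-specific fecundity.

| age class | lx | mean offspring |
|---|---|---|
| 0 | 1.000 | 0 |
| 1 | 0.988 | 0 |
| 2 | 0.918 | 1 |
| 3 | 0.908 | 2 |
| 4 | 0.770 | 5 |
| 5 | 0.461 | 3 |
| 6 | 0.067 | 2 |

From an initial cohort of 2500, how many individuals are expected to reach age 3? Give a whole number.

Expected survivors = N0 · l_3 = 2500 × 0.908 = 2270 → 2270

2270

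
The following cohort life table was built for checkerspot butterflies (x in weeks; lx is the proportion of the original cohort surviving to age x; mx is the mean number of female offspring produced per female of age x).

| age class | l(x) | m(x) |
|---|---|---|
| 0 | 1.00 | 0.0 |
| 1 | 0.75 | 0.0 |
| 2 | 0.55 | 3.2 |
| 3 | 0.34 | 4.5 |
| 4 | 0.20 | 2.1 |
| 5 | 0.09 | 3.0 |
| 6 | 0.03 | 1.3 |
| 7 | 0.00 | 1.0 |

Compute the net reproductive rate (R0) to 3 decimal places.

lx·mx by age: 0, 0, 1.76, 1.53, 0.42, 0.27, 0.039, 0
R0 = Σ lx·mx = 4.019 → 4.019

4.019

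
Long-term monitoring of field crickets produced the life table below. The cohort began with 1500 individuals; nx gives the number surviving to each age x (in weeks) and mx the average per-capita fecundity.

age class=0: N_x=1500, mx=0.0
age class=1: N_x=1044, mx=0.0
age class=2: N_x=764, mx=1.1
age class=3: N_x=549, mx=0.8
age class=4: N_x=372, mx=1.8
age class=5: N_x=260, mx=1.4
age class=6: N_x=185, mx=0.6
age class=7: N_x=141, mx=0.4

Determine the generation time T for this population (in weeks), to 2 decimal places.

lx = nx/n0 = nx/1500: 1, 0.696, 0.50933…, 0.366, 0.248, 0.17333…, 0.12333…, 0.094
lx·mx: 0, 0, 0.560267…, 0.2928, 0.4464, 0.242667…, 0.074…, 0.0376 → R0 = 1.653733…
x·lx·mx: 0, 0, 1.120533…, 0.8784, 1.7856, 1.213333…, 0.444…, 0.2632 → Σ = 5.705067…
T = 5.705067… / 1.653733… = 3.449811… → 3.45

3.45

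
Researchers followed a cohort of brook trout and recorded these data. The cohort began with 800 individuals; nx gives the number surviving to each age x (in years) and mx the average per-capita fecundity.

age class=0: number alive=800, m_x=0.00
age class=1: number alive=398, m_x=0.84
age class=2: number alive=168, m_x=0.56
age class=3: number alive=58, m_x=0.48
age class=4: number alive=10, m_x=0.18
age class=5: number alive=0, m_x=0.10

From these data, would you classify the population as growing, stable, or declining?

lx = nx/n0 = nx/800: 1, 0.4975, 0.21, 0.0725, 0.0125, 0
R0 = Σ lx·mx = 0 + 0.4179 + 0.1176 + 0.0348 + 0.00225 + 0 = 0.57255
R0 < 1, so the population is declining.

declining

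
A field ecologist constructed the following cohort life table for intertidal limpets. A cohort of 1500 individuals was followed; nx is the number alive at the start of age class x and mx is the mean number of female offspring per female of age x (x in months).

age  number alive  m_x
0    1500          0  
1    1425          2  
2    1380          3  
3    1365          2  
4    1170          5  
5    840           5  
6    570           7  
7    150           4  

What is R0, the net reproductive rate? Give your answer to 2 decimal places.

lx = nx/n0 = nx/1500: 1, 0.95, 0.92, 0.91, 0.78, 0.56, 0.38, 0.1
lx·mx by age: 0, 1.9, 2.76, 1.82, 3.9, 2.8, 2.66, 0.4
R0 = Σ lx·mx = 16.24 → 16.24

16.24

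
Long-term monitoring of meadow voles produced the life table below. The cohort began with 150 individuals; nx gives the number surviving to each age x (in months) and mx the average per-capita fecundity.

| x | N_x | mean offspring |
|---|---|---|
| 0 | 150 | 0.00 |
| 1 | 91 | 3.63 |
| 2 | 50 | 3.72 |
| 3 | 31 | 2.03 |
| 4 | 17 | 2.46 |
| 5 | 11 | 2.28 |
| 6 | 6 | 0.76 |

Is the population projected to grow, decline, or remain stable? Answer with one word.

growing

lx = nx/n0 = nx/150: 1, 0.60667…, 0.33333…, 0.20667…, 0.11333…, 0.07333…, 0.04
R0 = Σ lx·mx = 0 + 2.2022… + 1.24… + 0.419533… + 0.2788… + 0.1672… + 0.0304 = 4.338133…
R0 > 1, so the population is growing.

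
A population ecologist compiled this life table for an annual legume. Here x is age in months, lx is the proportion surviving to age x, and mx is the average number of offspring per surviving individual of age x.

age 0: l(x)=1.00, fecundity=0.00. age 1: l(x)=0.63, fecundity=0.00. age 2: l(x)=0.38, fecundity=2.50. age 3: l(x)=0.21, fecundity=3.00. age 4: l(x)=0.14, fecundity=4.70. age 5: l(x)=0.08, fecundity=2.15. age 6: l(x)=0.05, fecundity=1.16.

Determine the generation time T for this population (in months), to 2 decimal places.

lx·mx: 0, 0, 0.95, 0.63, 0.658, 0.172, 0.058 → R0 = 2.468
x·lx·mx: 0, 0, 1.9, 1.89, 2.632, 0.86, 0.348 → Σ = 7.63
T = 7.63 / 2.468 = 3.091572… → 3.09

3.09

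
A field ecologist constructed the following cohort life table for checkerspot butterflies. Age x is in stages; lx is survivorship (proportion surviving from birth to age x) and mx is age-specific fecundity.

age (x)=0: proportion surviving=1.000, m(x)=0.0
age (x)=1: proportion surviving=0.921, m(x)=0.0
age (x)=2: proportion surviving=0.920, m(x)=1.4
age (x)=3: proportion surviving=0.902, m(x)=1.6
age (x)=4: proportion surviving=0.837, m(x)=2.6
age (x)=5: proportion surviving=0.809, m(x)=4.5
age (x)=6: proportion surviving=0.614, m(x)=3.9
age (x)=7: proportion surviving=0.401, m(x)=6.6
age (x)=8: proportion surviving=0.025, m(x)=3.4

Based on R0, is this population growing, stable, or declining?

growing

R0 = Σ lx·mx = 0 + 0 + 1.288 + 1.4432 + 2.1762 + 3.6405 + 2.3946 + 2.6466 + 0.085 = 13.6741
R0 > 1, so the population is growing.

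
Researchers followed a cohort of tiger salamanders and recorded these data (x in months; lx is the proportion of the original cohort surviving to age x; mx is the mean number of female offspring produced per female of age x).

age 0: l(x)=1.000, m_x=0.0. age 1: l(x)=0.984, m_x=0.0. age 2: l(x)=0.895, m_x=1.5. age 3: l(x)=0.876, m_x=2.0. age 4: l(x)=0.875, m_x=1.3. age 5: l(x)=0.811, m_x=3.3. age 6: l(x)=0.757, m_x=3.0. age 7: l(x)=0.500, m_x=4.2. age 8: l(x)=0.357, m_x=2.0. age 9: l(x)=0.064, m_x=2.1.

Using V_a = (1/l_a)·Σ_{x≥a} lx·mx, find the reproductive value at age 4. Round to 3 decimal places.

10.324

lx·mx for x ≥ 4: 1.1375, 2.6763, 2.271, 2.1, 0.714, 0.1344 → sum = 9.0332
V_4 = 9.0332 / l_4 = 9.0332 / 0.875 = 10.323657… → 10.324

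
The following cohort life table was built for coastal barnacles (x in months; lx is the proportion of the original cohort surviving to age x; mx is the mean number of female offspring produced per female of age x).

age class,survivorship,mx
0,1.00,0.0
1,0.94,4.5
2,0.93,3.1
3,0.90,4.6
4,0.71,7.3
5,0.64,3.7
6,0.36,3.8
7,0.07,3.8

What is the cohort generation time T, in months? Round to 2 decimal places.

3.18

lx·mx: 0, 4.23, 2.883, 4.14, 5.183, 2.368, 1.368, 0.266 → R0 = 20.438
x·lx·mx: 0, 4.23, 5.766, 12.42, 20.732, 11.84, 8.208, 1.862 → Σ = 65.058
T = 65.058 / 20.438 = 3.183188… → 3.18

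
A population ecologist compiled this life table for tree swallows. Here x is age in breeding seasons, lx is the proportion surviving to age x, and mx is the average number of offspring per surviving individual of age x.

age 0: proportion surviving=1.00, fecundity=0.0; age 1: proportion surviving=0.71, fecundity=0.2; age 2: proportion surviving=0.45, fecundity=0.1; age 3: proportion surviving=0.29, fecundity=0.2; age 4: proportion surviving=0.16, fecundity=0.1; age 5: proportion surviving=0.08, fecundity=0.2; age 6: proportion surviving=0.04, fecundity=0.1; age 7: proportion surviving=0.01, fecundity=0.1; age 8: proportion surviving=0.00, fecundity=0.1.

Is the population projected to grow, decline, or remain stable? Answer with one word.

R0 = Σ lx·mx = 0 + 0.142 + 0.045 + 0.058 + 0.016 + 0.016 + 0.004 + 0.001 + 0 = 0.282
R0 < 1, so the population is declining.

declining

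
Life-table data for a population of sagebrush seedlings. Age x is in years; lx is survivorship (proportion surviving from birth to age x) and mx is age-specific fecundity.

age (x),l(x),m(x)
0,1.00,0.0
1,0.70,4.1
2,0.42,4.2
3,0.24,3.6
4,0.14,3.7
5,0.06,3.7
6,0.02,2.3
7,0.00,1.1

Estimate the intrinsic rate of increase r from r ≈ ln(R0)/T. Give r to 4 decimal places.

0.9279

R0 = Σ lx·mx = 0 + 2.87 + 1.764 + 0.864 + 0.518 + 0.222 + 0.046 + 0 = 6.284
Σ x·lx·mx = 12.448; T = 12.448/6.284 = 1.9809…
r ≈ ln(R0)/T = ln(6.284)/1.9809… = 0.927863… → 0.9279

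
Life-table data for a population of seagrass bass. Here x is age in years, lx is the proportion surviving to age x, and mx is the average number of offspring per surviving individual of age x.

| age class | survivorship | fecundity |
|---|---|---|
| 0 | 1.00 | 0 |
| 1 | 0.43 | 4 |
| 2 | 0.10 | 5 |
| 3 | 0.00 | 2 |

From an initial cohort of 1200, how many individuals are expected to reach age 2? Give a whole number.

Expected survivors = N0 · l_2 = 1200 × 0.10 = 120 → 120

120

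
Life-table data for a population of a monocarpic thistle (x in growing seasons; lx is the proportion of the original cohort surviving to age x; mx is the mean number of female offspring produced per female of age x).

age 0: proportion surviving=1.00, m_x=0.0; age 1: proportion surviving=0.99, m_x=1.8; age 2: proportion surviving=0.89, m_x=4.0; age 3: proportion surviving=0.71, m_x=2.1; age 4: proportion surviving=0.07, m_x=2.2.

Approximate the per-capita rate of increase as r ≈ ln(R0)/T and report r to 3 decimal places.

0.971

R0 = Σ lx·mx = 0 + 1.782 + 3.56 + 1.491 + 0.154 = 6.987
Σ x·lx·mx = 13.991; T = 13.991/6.987 = 2.00243…
r ≈ ln(R0)/T = ln(6.987)/2.00243… = 0.97084… → 0.971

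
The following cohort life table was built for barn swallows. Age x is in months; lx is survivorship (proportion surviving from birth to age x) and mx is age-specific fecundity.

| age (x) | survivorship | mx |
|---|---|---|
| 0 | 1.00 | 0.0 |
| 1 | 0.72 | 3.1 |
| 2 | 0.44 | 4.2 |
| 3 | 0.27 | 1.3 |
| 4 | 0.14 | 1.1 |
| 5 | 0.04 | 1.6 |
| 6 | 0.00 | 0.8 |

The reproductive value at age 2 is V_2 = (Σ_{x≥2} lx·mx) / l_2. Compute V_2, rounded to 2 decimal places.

lx·mx for x ≥ 2: 1.848, 0.351, 0.154, 0.064, 0 → sum = 2.417
V_2 = 2.417 / l_2 = 2.417 / 0.44 = 5.493182… → 5.49

5.49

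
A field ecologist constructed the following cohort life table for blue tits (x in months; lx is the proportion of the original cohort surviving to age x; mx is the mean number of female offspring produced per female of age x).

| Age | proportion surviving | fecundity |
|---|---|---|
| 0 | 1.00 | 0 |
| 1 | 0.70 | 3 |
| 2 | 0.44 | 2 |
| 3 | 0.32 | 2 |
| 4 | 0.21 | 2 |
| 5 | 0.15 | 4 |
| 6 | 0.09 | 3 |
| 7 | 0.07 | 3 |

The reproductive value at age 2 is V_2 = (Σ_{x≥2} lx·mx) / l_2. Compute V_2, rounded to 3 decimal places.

6.864

lx·mx for x ≥ 2: 0.88, 0.64, 0.42, 0.6, 0.27, 0.21 → sum = 3.02
V_2 = 3.02 / l_2 = 3.02 / 0.44 = 6.863636… → 6.864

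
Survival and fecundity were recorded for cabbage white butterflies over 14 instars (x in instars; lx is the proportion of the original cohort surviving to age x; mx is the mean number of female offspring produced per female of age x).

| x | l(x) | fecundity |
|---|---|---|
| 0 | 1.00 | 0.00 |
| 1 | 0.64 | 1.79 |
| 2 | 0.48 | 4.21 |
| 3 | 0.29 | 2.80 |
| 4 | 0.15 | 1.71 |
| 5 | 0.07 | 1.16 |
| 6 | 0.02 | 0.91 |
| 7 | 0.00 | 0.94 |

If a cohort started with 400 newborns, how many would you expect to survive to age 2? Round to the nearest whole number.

Expected survivors = N0 · l_2 = 400 × 0.48 = 192 → 192

192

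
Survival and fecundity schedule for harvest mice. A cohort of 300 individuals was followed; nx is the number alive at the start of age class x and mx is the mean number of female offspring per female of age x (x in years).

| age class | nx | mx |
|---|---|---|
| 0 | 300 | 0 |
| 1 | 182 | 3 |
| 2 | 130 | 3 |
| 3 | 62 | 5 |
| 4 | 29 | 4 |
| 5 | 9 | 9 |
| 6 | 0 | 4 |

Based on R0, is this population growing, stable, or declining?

lx = nx/n0 = nx/300: 1, 0.60667…, 0.43333…, 0.20667…, 0.09667…, 0.03, 0
R0 = Σ lx·mx = 0 + 1.82… + 1.3… + 1.033333… + 0.386667… + 0.27 + 0 = 4.81…
R0 > 1, so the population is growing.

growing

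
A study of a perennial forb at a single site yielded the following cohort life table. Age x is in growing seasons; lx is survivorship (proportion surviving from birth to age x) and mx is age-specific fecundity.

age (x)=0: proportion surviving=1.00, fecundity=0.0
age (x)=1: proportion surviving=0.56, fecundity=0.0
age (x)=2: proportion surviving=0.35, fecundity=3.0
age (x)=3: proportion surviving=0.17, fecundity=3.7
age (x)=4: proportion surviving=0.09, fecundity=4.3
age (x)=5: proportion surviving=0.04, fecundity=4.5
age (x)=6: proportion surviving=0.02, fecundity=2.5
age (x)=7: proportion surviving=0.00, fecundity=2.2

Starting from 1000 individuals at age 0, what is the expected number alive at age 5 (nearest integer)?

Expected survivors = N0 · l_5 = 1000 × 0.04 = 40 → 40

40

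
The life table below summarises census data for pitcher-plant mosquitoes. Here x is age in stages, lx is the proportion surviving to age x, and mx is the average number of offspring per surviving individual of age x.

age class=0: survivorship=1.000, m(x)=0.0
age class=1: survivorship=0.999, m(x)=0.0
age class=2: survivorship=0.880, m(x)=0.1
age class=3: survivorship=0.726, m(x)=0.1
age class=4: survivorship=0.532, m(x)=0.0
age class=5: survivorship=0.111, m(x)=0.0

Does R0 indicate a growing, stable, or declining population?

declining

R0 = Σ lx·mx = 0 + 0 + 0.088 + 0.0726 + 0 + 0 = 0.1606
R0 < 1, so the population is declining.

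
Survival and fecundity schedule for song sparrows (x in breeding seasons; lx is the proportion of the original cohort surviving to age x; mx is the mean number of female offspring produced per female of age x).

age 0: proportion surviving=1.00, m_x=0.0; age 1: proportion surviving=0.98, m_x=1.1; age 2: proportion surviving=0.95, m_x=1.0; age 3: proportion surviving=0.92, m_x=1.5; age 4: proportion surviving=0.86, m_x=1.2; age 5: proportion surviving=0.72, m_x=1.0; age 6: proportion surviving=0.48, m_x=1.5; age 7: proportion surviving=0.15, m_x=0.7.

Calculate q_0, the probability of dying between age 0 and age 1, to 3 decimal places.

0.020

q_0 = (l_0 − l_1) / l_0 = (1 − 0.98) / 1
     = 0.02 / 1 = 0.02 → 0.020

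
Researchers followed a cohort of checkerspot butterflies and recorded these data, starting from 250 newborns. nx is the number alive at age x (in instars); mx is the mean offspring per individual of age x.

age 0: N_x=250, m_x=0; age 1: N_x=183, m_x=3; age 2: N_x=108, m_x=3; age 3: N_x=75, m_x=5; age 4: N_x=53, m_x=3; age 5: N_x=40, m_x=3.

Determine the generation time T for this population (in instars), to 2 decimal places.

2.33

lx = nx/n0 = nx/250: 1, 0.732, 0.432, 0.3, 0.212, 0.16
lx·mx: 0, 2.196, 1.296, 1.5, 0.636, 0.48 → R0 = 6.108
x·lx·mx: 0, 2.196, 2.592, 4.5, 2.544, 2.4 → Σ = 14.232
T = 14.232 / 6.108 = 2.330059… → 2.33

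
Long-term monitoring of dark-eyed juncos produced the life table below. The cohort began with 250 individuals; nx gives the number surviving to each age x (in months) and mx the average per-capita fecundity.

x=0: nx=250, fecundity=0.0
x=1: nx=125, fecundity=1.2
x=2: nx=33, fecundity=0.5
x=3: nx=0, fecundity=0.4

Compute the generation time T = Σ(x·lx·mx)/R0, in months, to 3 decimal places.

lx = nx/n0 = nx/250: 1, 0.5, 0.132, 0
lx·mx: 0, 0.6, 0.066, 0 → R0 = 0.666
x·lx·mx: 0, 0.6, 0.132, 0 → Σ = 0.732
T = 0.732 / 0.666 = 1.099099… → 1.099

1.099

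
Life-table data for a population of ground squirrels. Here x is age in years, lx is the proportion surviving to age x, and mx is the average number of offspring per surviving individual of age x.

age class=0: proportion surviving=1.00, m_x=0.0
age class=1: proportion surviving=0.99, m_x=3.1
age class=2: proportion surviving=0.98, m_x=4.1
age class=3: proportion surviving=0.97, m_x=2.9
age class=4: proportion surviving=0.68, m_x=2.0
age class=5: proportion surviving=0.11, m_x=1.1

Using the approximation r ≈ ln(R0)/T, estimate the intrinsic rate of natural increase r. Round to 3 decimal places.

1.082

R0 = Σ lx·mx = 0 + 3.069 + 4.018 + 2.813 + 1.36 + 0.121 = 11.381
Σ x·lx·mx = 25.589; T = 25.589/11.381 = 2.2484…
r ≈ ln(R0)/T = ln(11.381)/2.2484… = 1.08164… → 1.082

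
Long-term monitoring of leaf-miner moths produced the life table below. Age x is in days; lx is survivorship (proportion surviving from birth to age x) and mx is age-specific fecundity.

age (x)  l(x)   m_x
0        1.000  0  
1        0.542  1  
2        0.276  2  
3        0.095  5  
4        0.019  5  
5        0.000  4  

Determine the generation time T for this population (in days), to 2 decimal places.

lx·mx: 0, 0.542, 0.552, 0.475, 0.095, 0 → R0 = 1.664
x·lx·mx: 0, 0.542, 1.104, 1.425, 0.38, 0 → Σ = 3.451
T = 3.451 / 1.664 = 2.073918… → 2.07

2.07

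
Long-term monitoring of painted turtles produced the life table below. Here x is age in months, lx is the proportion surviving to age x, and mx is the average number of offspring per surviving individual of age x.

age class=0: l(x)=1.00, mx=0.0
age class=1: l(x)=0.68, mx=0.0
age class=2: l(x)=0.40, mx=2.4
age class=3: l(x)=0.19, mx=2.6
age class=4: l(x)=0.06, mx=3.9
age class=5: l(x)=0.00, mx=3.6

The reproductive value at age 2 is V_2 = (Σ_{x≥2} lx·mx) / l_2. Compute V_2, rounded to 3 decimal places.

4.220

lx·mx for x ≥ 2: 0.96, 0.494, 0.234, 0 → sum = 1.688
V_2 = 1.688 / l_2 = 1.688 / 0.4 = 4.22 → 4.220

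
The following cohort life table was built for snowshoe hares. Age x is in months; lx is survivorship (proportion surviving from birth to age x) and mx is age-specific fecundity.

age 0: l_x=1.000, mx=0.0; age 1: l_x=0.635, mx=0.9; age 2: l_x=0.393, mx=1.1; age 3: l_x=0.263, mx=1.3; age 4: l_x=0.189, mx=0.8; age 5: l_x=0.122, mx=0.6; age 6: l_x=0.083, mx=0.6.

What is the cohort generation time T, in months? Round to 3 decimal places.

2.303

lx·mx: 0, 0.5715, 0.4323, 0.3419, 0.1512, 0.0732, 0.0498 → R0 = 1.6199
x·lx·mx: 0, 0.5715, 0.8646, 1.0257, 0.6048, 0.366, 0.2988 → Σ = 3.7314
T = 3.7314 / 1.6199 = 2.303476… → 2.303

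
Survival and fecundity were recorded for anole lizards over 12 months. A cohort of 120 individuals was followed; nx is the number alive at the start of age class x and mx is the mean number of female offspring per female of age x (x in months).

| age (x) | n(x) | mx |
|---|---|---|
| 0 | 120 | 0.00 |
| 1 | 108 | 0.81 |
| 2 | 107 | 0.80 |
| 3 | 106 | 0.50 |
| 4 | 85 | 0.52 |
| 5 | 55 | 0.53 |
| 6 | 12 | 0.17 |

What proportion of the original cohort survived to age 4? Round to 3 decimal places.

l_4 = n_4/n_0 = 85/120 = 0.708333… → 0.708

0.708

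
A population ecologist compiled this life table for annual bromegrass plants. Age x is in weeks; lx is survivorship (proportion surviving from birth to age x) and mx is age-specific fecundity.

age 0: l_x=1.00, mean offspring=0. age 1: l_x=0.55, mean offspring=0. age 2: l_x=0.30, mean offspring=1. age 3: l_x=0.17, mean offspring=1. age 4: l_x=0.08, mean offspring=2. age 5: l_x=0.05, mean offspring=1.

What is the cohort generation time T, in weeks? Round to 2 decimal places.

lx·mx: 0, 0, 0.3, 0.17, 0.16, 0.05 → R0 = 0.68
x·lx·mx: 0, 0, 0.6, 0.51, 0.64, 0.25 → Σ = 2
T = 2 / 0.68 = 2.941176… → 2.94

2.94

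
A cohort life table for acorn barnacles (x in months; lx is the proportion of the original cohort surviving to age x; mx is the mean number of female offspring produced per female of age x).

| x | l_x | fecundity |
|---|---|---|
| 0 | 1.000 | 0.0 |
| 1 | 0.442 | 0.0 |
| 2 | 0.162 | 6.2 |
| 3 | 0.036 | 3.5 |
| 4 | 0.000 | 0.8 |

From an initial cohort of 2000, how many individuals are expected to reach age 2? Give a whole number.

324

Expected survivors = N0 · l_2 = 2000 × 0.162 = 324 → 324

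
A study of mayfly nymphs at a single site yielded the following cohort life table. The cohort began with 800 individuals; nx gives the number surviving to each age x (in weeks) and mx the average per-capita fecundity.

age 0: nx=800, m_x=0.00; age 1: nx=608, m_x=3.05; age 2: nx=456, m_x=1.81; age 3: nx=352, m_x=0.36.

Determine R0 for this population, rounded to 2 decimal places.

lx = nx/n0 = nx/800: 1, 0.76, 0.57, 0.44
lx·mx by age: 0, 2.318, 1.0317, 0.1584
R0 = Σ lx·mx = 3.5081 → 3.51

3.51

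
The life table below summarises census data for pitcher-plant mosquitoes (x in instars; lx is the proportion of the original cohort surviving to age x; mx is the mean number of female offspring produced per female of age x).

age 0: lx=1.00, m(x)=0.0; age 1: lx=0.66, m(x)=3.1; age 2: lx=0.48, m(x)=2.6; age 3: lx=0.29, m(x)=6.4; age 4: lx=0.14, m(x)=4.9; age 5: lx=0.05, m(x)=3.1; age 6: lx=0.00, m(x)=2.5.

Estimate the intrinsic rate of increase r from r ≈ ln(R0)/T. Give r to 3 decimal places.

0.787

R0 = Σ lx·mx = 0 + 2.046 + 1.248 + 1.856 + 0.686 + 0.155 + 0 = 5.991
Σ x·lx·mx = 13.629; T = 13.629/5.991 = 2.27491…
r ≈ ln(R0)/T = ln(5.991)/2.27491… = 0.78696… → 0.787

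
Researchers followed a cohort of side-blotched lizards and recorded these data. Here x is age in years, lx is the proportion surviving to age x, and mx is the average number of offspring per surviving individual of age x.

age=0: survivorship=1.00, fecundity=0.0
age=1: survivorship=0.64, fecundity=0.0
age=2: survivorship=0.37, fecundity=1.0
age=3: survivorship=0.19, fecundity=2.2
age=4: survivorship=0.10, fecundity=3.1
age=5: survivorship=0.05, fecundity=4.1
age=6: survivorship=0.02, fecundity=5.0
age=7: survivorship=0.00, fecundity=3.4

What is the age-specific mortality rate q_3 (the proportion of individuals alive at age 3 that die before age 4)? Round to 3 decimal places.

q_3 = (l_3 − l_4) / l_3 = (0.19 − 0.1) / 0.19
     = 0.09 / 0.19 = 0.473684… → 0.474

0.474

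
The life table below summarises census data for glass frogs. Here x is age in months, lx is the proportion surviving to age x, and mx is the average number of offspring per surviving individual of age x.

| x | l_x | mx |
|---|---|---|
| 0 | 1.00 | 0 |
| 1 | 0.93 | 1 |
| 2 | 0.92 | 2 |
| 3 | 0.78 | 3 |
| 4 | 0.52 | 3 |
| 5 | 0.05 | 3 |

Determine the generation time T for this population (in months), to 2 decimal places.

2.73

lx·mx: 0, 0.93, 1.84, 2.34, 1.56, 0.15 → R0 = 6.82
x·lx·mx: 0, 0.93, 3.68, 7.02, 6.24, 0.75 → Σ = 18.62
T = 18.62 / 6.82 = 2.730205… → 2.73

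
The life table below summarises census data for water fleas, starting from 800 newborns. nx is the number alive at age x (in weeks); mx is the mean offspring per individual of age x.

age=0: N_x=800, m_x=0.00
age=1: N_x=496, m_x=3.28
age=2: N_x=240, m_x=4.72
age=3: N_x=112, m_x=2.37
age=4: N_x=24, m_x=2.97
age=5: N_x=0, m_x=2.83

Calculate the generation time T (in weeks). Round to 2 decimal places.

lx = nx/n0 = nx/800: 1, 0.62, 0.3, 0.14, 0.03, 0
lx·mx: 0, 2.0336, 1.416, 0.3318, 0.0891, 0 → R0 = 3.8705
x·lx·mx: 0, 2.0336, 2.832, 0.9954, 0.3564, 0 → Σ = 6.2174
T = 6.2174 / 3.8705 = 1.606356… → 1.61

1.61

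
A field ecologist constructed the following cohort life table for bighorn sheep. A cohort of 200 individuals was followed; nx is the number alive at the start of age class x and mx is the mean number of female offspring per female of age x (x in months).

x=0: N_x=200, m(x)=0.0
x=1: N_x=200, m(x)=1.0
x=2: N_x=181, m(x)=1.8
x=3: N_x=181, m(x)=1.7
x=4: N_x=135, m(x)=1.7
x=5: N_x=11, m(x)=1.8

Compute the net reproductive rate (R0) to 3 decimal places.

5.414

lx = nx/n0 = nx/200: 1, 1, 0.905, 0.905, 0.675, 0.055
lx·mx by age: 0, 1, 1.629, 1.5385, 1.1475, 0.099
R0 = Σ lx·mx = 5.414 → 5.414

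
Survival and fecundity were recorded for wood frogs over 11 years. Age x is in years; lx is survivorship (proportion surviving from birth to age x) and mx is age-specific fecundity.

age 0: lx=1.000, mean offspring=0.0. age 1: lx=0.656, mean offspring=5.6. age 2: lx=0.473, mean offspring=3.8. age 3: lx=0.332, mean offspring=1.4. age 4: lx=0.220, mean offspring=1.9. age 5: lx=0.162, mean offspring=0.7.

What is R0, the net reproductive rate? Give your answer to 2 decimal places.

6.47

lx·mx by age: 0, 3.6736, 1.7974, 0.4648, 0.418, 0.1134
R0 = Σ lx·mx = 6.4672 → 6.47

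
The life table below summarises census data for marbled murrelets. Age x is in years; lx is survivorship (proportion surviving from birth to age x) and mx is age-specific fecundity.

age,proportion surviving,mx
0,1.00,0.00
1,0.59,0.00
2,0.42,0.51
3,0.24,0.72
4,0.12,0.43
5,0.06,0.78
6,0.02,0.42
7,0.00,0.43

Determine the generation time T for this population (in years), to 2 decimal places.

lx·mx: 0, 0, 0.2142, 0.1728, 0.0516, 0.0468, 0.0084, 0 → R0 = 0.4938
x·lx·mx: 0, 0, 0.4284, 0.5184, 0.2064, 0.234, 0.0504, 0 → Σ = 1.4376
T = 1.4376 / 0.4938 = 2.9113… → 2.91

2.91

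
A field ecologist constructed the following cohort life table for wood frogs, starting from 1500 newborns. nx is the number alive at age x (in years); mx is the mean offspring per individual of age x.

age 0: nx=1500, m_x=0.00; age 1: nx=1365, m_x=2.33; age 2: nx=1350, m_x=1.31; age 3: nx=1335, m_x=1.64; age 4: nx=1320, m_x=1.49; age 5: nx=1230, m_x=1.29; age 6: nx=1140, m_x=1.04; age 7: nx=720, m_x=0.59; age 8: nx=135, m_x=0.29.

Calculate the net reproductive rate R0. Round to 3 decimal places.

lx = nx/n0 = nx/1500: 1, 0.91, 0.9, 0.89, 0.88, 0.82, 0.76, 0.48, 0.09
lx·mx by age: 0, 2.1203, 1.179, 1.4596, 1.3112, 1.0578, 0.7904, 0.2832, 0.0261
R0 = Σ lx·mx = 8.2276 → 8.228

8.228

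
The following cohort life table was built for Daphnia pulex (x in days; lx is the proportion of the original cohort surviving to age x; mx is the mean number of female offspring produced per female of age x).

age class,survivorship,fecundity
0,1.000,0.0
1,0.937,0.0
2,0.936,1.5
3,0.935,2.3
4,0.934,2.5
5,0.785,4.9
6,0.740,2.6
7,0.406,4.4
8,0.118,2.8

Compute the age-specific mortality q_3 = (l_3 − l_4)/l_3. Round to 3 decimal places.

q_3 = (l_3 − l_4) / l_3 = (0.935 − 0.934) / 0.935
     = 0.001 / 0.935 = 0.00107… → 0.001

0.001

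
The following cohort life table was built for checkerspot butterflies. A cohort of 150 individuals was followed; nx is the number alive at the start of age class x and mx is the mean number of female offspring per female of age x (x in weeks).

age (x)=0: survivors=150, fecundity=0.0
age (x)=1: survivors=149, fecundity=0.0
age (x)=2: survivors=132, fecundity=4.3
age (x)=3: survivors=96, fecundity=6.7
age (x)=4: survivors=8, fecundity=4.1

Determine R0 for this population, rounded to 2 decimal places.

8.29

lx = nx/n0 = nx/150: 1, 0.99333…, 0.88, 0.64, 0.05333…
lx·mx by age: 0, 0, 3.784, 4.288, 0.218667…
R0 = Σ lx·mx = 8.290667… → 8.29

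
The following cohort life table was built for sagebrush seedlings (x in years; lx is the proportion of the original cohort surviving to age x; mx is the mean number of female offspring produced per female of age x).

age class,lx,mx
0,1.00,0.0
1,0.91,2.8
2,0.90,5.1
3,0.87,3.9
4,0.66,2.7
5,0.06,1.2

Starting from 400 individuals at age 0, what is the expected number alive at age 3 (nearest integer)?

348

Expected survivors = N0 · l_3 = 400 × 0.87 = 348 → 348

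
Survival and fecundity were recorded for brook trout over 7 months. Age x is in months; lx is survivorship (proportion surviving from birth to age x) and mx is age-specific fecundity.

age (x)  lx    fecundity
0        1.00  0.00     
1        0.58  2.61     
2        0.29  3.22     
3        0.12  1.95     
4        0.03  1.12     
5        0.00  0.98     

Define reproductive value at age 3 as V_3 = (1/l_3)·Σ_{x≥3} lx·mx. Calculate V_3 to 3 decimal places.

lx·mx for x ≥ 3: 0.234, 0.0336, 0 → sum = 0.2676
V_3 = 0.2676 / l_3 = 0.2676 / 0.12 = 2.23 → 2.230

2.230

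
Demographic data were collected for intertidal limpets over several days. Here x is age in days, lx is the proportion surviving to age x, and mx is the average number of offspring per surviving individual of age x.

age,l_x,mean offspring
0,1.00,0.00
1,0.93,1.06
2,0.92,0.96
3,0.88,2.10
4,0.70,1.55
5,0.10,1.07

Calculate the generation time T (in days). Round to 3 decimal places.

lx·mx: 0, 0.9858, 0.8832, 1.848, 1.085, 0.107 → R0 = 4.909
x·lx·mx: 0, 0.9858, 1.7664, 5.544, 4.34, 0.535 → Σ = 13.1712
T = 13.1712 / 4.909 = 2.683072… → 2.683

2.683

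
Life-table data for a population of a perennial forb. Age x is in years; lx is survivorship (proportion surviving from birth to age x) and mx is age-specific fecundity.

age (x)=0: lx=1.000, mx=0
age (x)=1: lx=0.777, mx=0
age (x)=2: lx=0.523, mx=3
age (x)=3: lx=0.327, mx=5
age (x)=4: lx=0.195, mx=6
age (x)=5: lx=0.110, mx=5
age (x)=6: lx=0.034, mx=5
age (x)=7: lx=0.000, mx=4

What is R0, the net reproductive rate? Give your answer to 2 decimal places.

5.09

lx·mx by age: 0, 0, 1.569, 1.635, 1.17, 0.55, 0.17, 0
R0 = Σ lx·mx = 5.094 → 5.09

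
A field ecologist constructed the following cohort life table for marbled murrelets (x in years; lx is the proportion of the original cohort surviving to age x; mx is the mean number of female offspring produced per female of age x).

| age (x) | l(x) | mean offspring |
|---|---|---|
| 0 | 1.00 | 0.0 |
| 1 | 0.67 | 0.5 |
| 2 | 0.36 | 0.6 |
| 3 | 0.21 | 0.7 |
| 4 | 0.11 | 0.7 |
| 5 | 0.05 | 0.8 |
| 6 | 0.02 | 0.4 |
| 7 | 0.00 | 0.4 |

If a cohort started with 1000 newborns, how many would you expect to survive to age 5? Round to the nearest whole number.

50

Expected survivors = N0 · l_5 = 1000 × 0.05 = 50 → 50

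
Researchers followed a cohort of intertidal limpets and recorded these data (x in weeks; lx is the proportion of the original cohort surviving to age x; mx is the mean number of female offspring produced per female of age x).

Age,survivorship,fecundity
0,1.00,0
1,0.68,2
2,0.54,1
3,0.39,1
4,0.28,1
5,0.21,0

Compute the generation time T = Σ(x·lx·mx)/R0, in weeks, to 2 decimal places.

lx·mx: 0, 1.36, 0.54, 0.39, 0.28, 0 → R0 = 2.57
x·lx·mx: 0, 1.36, 1.08, 1.17, 1.12, 0 → Σ = 4.73
T = 4.73 / 2.57 = 1.840467… → 1.84

1.84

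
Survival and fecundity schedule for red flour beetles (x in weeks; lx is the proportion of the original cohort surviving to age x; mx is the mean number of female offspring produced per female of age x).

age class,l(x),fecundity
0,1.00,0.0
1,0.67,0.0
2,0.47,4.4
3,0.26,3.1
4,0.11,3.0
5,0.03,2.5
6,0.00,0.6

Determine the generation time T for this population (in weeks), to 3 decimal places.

2.516

lx·mx: 0, 0, 2.068, 0.806, 0.33, 0.075, 0 → R0 = 3.279
x·lx·mx: 0, 0, 4.136, 2.418, 1.32, 0.375, 0 → Σ = 8.249
T = 8.249 / 3.279 = 2.515706… → 2.516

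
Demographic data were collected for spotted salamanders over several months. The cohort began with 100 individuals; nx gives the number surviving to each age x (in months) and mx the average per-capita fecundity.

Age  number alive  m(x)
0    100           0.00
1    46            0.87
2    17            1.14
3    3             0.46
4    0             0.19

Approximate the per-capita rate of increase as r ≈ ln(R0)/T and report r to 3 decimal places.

-0.365

lx = nx/n0 = nx/100: 1, 0.46, 0.17, 0.03, 0
R0 = Σ lx·mx = 0 + 0.4002 + 0.1938 + 0.0138 + 0 = 0.6078
Σ x·lx·mx = 0.8292; T = 0.8292/0.6078 = 1.36426…
r ≈ ln(R0)/T = ln(0.6078)/1.36426… = -0.36497… → -0.365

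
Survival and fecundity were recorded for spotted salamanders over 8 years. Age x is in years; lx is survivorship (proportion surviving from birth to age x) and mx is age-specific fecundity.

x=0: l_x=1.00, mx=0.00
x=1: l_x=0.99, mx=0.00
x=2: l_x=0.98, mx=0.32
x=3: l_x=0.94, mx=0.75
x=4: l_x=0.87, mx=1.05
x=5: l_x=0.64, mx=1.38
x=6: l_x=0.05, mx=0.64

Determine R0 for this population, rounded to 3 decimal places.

2.847

lx·mx by age: 0, 0, 0.3136, 0.705, 0.9135, 0.8832, 0.032
R0 = Σ lx·mx = 2.8473 → 2.847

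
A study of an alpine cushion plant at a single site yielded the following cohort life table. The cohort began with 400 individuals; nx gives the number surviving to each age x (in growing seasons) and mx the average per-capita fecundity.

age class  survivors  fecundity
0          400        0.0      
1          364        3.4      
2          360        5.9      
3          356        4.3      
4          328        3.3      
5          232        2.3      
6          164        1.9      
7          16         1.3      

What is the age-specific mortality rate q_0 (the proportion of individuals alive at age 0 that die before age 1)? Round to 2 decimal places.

lx = nx/n0 = nx/400: 1, 0.91, 0.9, 0.89, 0.82, 0.58, 0.41, 0.04
q_0 = (l_0 − l_1) / l_0 = (1 − 0.91) / 1
     = 0.09 / 1 = 0.09 → 0.09

0.09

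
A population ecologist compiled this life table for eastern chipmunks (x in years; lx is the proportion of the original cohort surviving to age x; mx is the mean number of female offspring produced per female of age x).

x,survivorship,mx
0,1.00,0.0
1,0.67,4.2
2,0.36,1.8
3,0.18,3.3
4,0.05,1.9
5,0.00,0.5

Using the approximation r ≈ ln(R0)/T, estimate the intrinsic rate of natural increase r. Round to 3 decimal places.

R0 = Σ lx·mx = 0 + 2.814 + 0.648 + 0.594 + 0.095 + 0 = 4.151
Σ x·lx·mx = 6.272; T = 6.272/4.151 = 1.51096…
r ≈ ln(R0)/T = ln(4.151)/1.51096… = 0.94202… → 0.942

0.942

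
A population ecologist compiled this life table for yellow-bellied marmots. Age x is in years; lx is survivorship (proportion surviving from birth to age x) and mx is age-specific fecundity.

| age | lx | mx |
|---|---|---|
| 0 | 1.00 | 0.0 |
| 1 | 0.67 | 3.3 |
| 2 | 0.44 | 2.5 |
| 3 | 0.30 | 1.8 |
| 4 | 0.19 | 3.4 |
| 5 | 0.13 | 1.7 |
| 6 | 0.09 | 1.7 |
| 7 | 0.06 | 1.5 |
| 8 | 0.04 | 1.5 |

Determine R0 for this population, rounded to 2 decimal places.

5.02

lx·mx by age: 0, 2.211, 1.1, 0.54, 0.646, 0.221, 0.153, 0.09, 0.06
R0 = Σ lx·mx = 5.021 → 5.02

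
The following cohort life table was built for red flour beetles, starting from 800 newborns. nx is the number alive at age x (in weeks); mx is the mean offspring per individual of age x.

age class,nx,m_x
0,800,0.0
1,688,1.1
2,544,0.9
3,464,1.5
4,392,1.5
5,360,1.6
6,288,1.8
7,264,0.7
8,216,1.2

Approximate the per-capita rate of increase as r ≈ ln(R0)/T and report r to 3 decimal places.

0.426

lx = nx/n0 = nx/800: 1, 0.86, 0.68, 0.58, 0.49, 0.45, 0.36, 0.33, 0.27
R0 = Σ lx·mx = 0 + 0.946 + 0.612 + 0.87 + 0.735 + 0.72 + 0.648 + 0.231 + 0.324 = 5.086
Σ x·lx·mx = 19.417; T = 19.417/5.086 = 3.81773…
r ≈ ln(R0)/T = ln(5.086)/3.81773… = 0.42604… → 0.426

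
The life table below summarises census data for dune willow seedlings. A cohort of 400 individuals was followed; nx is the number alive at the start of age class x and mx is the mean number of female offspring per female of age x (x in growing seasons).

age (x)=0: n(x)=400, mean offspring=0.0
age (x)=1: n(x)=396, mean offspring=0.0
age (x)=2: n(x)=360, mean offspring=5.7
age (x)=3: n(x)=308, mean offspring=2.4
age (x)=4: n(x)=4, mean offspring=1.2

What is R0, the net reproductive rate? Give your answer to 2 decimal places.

6.99

lx = nx/n0 = nx/400: 1, 0.99, 0.9, 0.77, 0.01
lx·mx by age: 0, 0, 5.13, 1.848, 0.012
R0 = Σ lx·mx = 6.99 → 6.99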